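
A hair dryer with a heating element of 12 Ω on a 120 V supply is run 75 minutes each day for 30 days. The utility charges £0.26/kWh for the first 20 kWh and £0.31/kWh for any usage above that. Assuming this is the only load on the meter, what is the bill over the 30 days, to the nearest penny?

Power = V²/R = 120²/12 = 1200 W = 1.2 kW
Runtime = 75 min × 30 = 2250 min = 37.5 h
Energy = 1.2 kW × 37.5 h = 45 kWh
Tier 1 (0–20 kWh): 20 × £0.26 = £5.2
Above 20 kWh: 25 × £0.31 = £7.75
Bill = £12.95

£12.95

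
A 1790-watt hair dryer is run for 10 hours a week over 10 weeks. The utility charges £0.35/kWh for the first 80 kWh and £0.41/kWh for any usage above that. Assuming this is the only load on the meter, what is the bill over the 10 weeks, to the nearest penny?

Runtime = 10 h/week × 10 weeks = 100 h
Energy = 1.79 kW × 100 h = 179 kWh
Tier 1 (0–80 kWh): 80 × £0.35 = £28
Above 80 kWh: 99 × £0.41 = £40.59
Bill = £68.59

£68.59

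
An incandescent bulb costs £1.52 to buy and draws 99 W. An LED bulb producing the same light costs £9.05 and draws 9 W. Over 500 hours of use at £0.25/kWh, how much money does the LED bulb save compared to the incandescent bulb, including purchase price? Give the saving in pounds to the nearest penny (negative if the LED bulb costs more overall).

£3.72

incandescent bulb: £1.52 + (99/1000) kW × 500 h × £0.25 = £1.52 + £12.375 = £13.895
LED bulb: £9.05 + (9/1000) kW × 500 h × £0.25 = £9.05 + £1.125 = £10.175
Saving = £13.895 − £10.175 = £3.72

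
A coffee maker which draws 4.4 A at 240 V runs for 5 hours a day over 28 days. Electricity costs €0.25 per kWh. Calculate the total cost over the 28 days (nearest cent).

Power = 4.4 A × 240 V = 1056 W = 1.056 kW
Runtime = 5 h/day × 28 days = 140 h
Energy = 1.056 kW × 140 h = 147.84 kWh
Cost = 147.84 kWh × €0.25/kWh = €36.96

€36.96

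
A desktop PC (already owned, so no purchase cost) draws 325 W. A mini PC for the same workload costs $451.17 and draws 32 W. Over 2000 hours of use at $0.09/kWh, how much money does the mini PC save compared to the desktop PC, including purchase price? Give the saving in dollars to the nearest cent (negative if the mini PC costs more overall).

desktop PC: $0.00 + (325/1000) kW × 2000 h × $0.09 = $0.00 + $58.5 = $58.5
mini PC: $451.17 + (32/1000) kW × 2000 h × $0.09 = $451.17 + $5.76 = $456.93
Saving = $58.5 − $456.93 = −$398.43

-$398.43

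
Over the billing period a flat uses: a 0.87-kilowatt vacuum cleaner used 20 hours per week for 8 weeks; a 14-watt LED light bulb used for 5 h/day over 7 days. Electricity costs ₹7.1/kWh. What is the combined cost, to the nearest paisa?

₹991.80

vacuum cleaner: Runtime = 20 h/week × 8 weeks = 160 h
vacuum cleaner: 0.87 kW × 160 h = 139.2 kWh
LED light bulb: Runtime = 5 h/day × 7 days = 35 h
LED light bulb: 0.014 kW × 35 h = 0.49 kWh
Total energy = 139.69 kWh
Cost = 139.69 × ₹7.1 = ₹991.80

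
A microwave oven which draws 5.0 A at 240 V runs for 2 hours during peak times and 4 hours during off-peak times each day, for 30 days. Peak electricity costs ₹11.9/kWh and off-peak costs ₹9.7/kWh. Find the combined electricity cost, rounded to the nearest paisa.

Power = 5.0 A × 240 V = 1200 W = 1.2 kW
Peak energy = 1.2 kW × 2 h × 30 = 72 kWh
Off-peak energy = 1.2 kW × 4 h × 30 = 144 kWh
Cost = 72 × ₹11.9 + 144 × ₹9.7 = ₹856.8 + ₹1396.8 = ₹2253.60

₹2253.60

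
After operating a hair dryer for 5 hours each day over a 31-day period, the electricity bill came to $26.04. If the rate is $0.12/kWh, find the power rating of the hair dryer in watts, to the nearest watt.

Energy = $26.04 ÷ $0.12/kWh = 217 kWh
Runtime = 5 h/day × 31 days = 155 h
Power = 217 kWh ÷ 155 h = 1.4 kW = 1400 W

1400 W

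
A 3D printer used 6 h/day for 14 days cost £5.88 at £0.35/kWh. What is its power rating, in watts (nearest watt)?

Energy = £5.88 ÷ £0.35/kWh = 16.8 kWh
Runtime = 6 h/day × 14 days = 84 h
Power = 16.8 kWh ÷ 84 h = 0.2 kW = 200 W

200 W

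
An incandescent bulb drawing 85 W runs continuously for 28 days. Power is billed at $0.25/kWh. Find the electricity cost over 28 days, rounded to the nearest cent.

Runtime = 24 h × 28 = 672 h
Energy = 0.085 kW × 672 h = 57.12 kWh
Cost = 57.12 kWh × $0.25/kWh = $14.28

$14.28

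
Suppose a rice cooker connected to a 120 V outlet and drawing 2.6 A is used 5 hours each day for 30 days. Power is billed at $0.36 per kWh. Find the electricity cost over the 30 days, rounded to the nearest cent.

Power = 2.6 A × 120 V = 312 W = 0.312 kW
Runtime = 5 h/day × 30 days = 150 h
Energy = 0.312 kW × 150 h = 46.8 kWh
Cost = 46.8 kWh × $0.36/kWh = $16.85

$16.85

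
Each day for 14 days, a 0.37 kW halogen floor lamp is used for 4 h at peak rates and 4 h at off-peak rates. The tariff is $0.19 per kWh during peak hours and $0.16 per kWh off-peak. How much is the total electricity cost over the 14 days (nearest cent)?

$7.25

Peak energy = 0.37 kW × 4 h × 14 = 20.72 kWh
Off-peak energy = 0.37 kW × 4 h × 14 = 20.72 kWh
Cost = 20.72 × $0.19 + 20.72 × $0.16 = $3.9368 + $3.3152 = $7.25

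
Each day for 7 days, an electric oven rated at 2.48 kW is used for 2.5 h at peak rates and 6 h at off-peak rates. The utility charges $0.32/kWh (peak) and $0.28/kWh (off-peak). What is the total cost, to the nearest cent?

$43.05

Peak energy = 2.48 kW × 2.5 h × 7 = 43.4 kWh
Off-peak energy = 2.48 kW × 6 h × 7 = 104.16 kWh
Cost = 43.4 × $0.32 + 104.16 × $0.28 = $13.888 + $29.1648 = $43.05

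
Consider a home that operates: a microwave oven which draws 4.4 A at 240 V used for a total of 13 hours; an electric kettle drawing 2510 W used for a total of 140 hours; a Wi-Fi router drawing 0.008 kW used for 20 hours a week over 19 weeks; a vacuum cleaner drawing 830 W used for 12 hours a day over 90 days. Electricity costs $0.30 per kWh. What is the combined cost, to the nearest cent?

microwave oven: Power = 4.4 A × 240 V = 1056 W = 1.056 kW
microwave oven: 1.056 kW × 13 h = 13.728 kWh
electric kettle: 2.51 kW × 140 h = 351.4 kWh
Wi-Fi router: Runtime = 20 h/week × 19 weeks = 380 h
Wi-Fi router: 0.008 kW × 380 h = 3.04 kWh
vacuum cleaner: Runtime = 12 h/day × 90 days = 1080 h
vacuum cleaner: 0.83 kW × 1080 h = 896.4 kWh
Total energy = 1264.568 kWh
Cost = 1264.568 × $0.30 = $379.37

$379.37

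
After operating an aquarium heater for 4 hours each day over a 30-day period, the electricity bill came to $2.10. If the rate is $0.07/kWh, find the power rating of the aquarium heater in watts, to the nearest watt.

250 W

Energy = $2.10 ÷ $0.07/kWh = 30 kWh
Runtime = 4 h/day × 30 days = 120 h
Power = 30 kWh ÷ 120 h = 0.25 kW = 250 W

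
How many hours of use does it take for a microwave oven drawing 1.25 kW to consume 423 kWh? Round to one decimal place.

Hours = 423 kWh ÷ 1.25 kW = 338.4 h

338.4 h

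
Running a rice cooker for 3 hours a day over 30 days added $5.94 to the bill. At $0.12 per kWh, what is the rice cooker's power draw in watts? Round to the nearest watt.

550 W

Energy = $5.94 ÷ $0.12/kWh = 49.5 kWh
Runtime = 3 h/day × 30 days = 90 h
Power = 49.5 kWh ÷ 90 h = 0.55 kW = 550 W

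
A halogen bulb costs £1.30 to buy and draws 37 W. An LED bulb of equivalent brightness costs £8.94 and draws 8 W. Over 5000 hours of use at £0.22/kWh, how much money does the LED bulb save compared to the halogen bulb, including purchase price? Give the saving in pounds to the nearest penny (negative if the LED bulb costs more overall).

£24.26

halogen bulb: £1.30 + (37/1000) kW × 5000 h × £0.22 = £1.30 + £40.7 = £42
LED bulb: £8.94 + (8/1000) kW × 5000 h × £0.22 = £8.94 + £8.8 = £17.74
Saving = £42 − £17.74 = £24.26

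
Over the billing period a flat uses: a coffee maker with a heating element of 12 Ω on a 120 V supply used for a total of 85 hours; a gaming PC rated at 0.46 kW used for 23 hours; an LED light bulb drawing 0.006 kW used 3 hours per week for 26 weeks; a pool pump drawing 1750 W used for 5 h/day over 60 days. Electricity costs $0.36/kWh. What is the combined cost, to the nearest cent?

$229.70

coffee maker: Power = V²/R = 120²/12 = 1200 W = 1.2 kW
coffee maker: 1.2 kW × 85 h = 102 kWh
gaming PC: 0.46 kW × 23 h = 10.58 kWh
LED light bulb: Runtime = 3 h/week × 26 weeks = 78 h
LED light bulb: 0.006 kW × 78 h = 0.468 kWh
pool pump: Runtime = 5 h/day × 60 days = 300 h
pool pump: 1.75 kW × 300 h = 525 kWh
Total energy = 638.048 kWh
Cost = 638.048 × $0.36 = $229.70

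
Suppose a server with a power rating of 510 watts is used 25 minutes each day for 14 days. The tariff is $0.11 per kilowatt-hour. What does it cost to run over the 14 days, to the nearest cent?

Runtime = 25 min × 14 = 350 min = 5.833333… h
Energy = 0.51 kW × 5.833333… h = 2.975 kWh
Cost = 2.975 kWh × $0.11/kWh = $0.33

$0.33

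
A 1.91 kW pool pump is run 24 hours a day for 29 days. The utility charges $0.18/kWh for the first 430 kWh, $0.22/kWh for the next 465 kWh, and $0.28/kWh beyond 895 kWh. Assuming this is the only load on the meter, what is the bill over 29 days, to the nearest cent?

$301.32

Runtime = 24 h × 29 = 696 h
Energy = 1.91 kW × 696 h = 1329.36 kWh
Tier 1 (0–430 kWh): 430 × $0.18 = $77.4
Tier 2 (430–895 kWh): 465 × $0.22 = $102.3
Above 895 kWh: 434.36 × $0.28 = $121.6208
Bill = $301.32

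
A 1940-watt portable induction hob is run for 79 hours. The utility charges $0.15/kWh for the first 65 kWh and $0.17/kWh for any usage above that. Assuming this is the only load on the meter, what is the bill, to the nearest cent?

$24.75

Energy = 1.94 kW × 79 h = 153.26 kWh
Tier 1 (0–65 kWh): 65 × $0.15 = $9.75
Above 65 kWh: 88.26 × $0.17 = $15.0042
Bill = $24.75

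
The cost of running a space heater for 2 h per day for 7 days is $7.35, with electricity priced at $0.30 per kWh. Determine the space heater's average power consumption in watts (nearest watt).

Energy = $7.35 ÷ $0.30/kWh = 24.5 kWh
Runtime = 2 h/day × 7 days = 14 h
Power = 24.5 kWh ÷ 14 h = 1.75 kW = 1750 W

1750 W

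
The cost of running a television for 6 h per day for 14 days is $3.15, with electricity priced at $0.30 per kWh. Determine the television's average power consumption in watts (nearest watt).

125 W

Energy = $3.15 ÷ $0.30/kWh = 10.5 kWh
Runtime = 6 h/day × 14 days = 84 h
Power = 10.5 kWh ÷ 84 h = 0.125 kW = 125 W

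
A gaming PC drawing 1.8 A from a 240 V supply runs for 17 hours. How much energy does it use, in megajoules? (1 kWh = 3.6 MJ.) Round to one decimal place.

26.4 MJ

Power = 1.8 A × 240 V = 432 W = 0.432 kW
Energy = 0.432 kW × 17 h = 7.344 kWh
= 7.344 × 3.6 MJ = 26.4 MJ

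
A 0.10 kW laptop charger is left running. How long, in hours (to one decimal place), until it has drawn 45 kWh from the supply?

Hours = 45 kWh ÷ 0.1 kW = 450.0 h

450.0 h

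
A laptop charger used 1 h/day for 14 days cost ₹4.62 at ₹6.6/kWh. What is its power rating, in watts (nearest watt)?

50 W

Energy = ₹4.62 ÷ ₹6.6/kWh = 0.7 kWh
Runtime = 1 h/day × 14 days = 14 h
Power = 0.7 kWh ÷ 14 h = 0.05 kW = 50 W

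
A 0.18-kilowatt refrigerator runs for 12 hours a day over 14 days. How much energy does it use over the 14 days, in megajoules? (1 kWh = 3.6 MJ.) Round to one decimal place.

Runtime = 12 h/day × 14 days = 168 h
Energy = 0.18 kW × 168 h = 30.24 kWh
= 30.24 × 3.6 MJ = 108.9 MJ

108.9 MJ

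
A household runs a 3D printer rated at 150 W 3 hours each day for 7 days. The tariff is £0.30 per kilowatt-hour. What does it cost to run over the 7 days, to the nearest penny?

£0.95

Runtime = 3 h/day × 7 days = 21 h
Energy = 0.15 kW × 21 h = 3.15 kWh
Cost = 3.15 kWh × £0.30/kWh = £0.95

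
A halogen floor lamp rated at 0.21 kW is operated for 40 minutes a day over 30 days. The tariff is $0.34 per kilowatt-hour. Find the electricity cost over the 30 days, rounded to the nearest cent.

Runtime = 40 min × 30 = 1200 min = 20 h
Energy = 0.21 kW × 20 h = 4.2 kWh
Cost = 4.2 kWh × $0.34/kWh = $1.43

$1.43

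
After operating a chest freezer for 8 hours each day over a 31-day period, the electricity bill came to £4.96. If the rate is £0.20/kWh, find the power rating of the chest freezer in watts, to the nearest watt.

Energy = £4.96 ÷ £0.20/kWh = 24.8 kWh
Runtime = 8 h/day × 31 days = 248 h
Power = 24.8 kWh ÷ 248 h = 0.1 kW = 100 W

100 W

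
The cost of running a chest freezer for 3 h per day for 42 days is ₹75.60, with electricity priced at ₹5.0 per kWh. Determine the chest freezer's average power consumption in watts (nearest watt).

120 W

Energy = ₹75.60 ÷ ₹5.0/kWh = 15.12 kWh
Runtime = 3 h/day × 42 days = 126 h
Power = 15.12 kWh ÷ 126 h = 0.12 kW = 120 W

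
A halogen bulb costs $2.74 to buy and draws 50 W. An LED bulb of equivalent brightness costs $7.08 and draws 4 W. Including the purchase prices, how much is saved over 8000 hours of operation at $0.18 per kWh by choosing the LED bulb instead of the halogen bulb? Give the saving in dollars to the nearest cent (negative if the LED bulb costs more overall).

$61.90

halogen bulb: $2.74 + (50/1000) kW × 8000 h × $0.18 = $2.74 + $72 = $74.74
LED bulb: $7.08 + (4/1000) kW × 8000 h × $0.18 = $7.08 + $5.76 = $12.84
Saving = $74.74 − $12.84 = $61.9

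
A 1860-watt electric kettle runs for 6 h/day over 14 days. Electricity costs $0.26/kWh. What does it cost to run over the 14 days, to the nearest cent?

$40.62

Runtime = 6 h/day × 14 days = 84 h
Energy = 1.86 kW × 84 h = 156.24 kWh
Cost = 156.24 kWh × $0.26/kWh = $40.62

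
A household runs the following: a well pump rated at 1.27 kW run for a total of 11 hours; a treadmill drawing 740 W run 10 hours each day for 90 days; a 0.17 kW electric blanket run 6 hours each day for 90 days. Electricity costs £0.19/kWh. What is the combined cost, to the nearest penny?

well pump: 1.27 kW × 11 h = 13.97 kWh
treadmill: Runtime = 10 h/day × 90 days = 900 h
treadmill: 0.74 kW × 900 h = 666 kWh
electric blanket: Runtime = 6 h/day × 90 days = 540 h
electric blanket: 0.17 kW × 540 h = 91.8 kWh
Total energy = 771.77 kWh
Cost = 771.77 × £0.19 = £146.64

£146.64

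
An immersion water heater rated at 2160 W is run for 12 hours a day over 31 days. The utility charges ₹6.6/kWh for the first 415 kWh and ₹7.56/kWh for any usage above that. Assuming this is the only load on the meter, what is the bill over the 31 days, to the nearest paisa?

₹5676.21

Runtime = 12 h/day × 31 days = 372 h
Energy = 2.16 kW × 372 h = 803.52 kWh
Tier 1 (0–415 kWh): 415 × ₹6.6 = ₹2739
Above 415 kWh: 388.52 × ₹7.56 = ₹2937.2112
Bill = ₹5676.21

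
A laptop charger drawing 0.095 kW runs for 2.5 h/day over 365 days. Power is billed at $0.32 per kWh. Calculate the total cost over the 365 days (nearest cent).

Runtime = 2.5 h/day × 365 days = 912.5 h
Energy = 0.095 kW × 912.5 h = 86.6875 kWh
Cost = 86.6875 kWh × $0.32/kWh = $27.74

$27.74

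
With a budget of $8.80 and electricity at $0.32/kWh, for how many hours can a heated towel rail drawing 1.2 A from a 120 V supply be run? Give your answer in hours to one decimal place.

Power = 1.2 A × 120 V = 144 W = 0.144 kW
Energy available = $8.80 ÷ $0.32/kWh = 27.5 kWh
Hours = 27.5 kWh ÷ 0.144 kW = 191.0 h

191.0 h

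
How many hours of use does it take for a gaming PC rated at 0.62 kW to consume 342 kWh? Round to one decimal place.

Hours = 342 kWh ÷ 0.62 kW = 551.6 h

551.6 h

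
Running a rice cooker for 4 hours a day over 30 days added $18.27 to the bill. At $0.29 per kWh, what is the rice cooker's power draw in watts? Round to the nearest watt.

Energy = $18.27 ÷ $0.29/kWh = 63 kWh
Runtime = 4 h/day × 30 days = 120 h
Power = 63 kWh ÷ 120 h = 0.525 kW = 525 W

525 W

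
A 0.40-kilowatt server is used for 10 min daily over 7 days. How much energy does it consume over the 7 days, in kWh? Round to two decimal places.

0.47 kWh

Runtime = 10 min × 7 = 70 min = 1.166666… h
Energy = 0.4 kW × 1.166666… h = 0.466666… kWh ≈ 0.47 kWh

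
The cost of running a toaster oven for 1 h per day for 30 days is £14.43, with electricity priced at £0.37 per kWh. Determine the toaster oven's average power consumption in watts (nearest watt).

1300 W

Energy = £14.43 ÷ £0.37/kWh = 39 kWh
Runtime = 1 h/day × 30 days = 30 h
Power = 39 kWh ÷ 30 h = 1.3 kW = 1300 W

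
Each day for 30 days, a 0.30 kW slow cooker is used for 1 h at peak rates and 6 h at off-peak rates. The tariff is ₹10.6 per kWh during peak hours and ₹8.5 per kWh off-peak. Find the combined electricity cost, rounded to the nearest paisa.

₹554.40

Peak energy = 0.3 kW × 1 h × 30 = 9 kWh
Off-peak energy = 0.3 kW × 6 h × 30 = 54 kWh
Cost = 9 × ₹10.6 + 54 × ₹8.5 = ₹95.4 + ₹459 = ₹554.40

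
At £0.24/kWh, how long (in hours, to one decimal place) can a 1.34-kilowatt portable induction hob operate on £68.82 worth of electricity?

214.0 h

Energy available = £68.82 ÷ £0.24/kWh = 286.75 kWh
Hours = 286.75 kWh ÷ 1.34 kW = 214.0 h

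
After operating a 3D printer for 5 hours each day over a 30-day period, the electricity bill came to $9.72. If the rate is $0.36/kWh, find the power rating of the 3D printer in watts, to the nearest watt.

Energy = $9.72 ÷ $0.36/kWh = 27 kWh
Runtime = 5 h/day × 30 days = 150 h
Power = 27 kWh ÷ 150 h = 0.18 kW = 180 W

180 W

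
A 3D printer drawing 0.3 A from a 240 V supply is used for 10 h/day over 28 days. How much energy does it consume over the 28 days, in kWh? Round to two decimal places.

20.16 kWh

Power = 0.3 A × 240 V = 72 W = 0.072 kW
Runtime = 10 h/day × 28 days = 280 h
Energy = 0.072 kW × 280 h = 20.16 kWh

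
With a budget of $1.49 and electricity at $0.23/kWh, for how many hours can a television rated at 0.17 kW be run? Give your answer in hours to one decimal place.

Energy available = $1.49 ÷ $0.23/kWh = 6.4783 kWh
Hours = 6.4783 kWh ÷ 0.17 kW = 38.1 h

38.1 h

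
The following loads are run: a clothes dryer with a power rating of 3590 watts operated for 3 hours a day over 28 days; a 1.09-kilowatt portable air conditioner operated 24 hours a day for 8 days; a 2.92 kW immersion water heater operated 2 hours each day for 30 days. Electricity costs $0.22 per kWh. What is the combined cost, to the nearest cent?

clothes dryer: Runtime = 3 h/day × 28 days = 84 h
clothes dryer: 3.59 kW × 84 h = 301.56 kWh
portable air conditioner: Runtime = 24 h × 8 = 192 h
portable air conditioner: 1.09 kW × 192 h = 209.28 kWh
immersion water heater: Runtime = 2 h/day × 30 days = 60 h
immersion water heater: 2.92 kW × 60 h = 175.2 kWh
Total energy = 686.04 kWh
Cost = 686.04 × $0.22 = $150.93

$150.93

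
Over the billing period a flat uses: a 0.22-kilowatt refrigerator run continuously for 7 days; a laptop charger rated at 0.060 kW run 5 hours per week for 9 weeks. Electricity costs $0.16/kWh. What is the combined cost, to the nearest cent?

refrigerator: Runtime = 24 h × 7 = 168 h
refrigerator: 0.22 kW × 168 h = 36.96 kWh
laptop charger: Runtime = 5 h/week × 9 weeks = 45 h
laptop charger: 0.06 kW × 45 h = 2.7 kWh
Total energy = 39.66 kWh
Cost = 39.66 × $0.16 = $6.35

$6.35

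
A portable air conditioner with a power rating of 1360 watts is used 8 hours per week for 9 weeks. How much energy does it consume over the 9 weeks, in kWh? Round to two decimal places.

97.92 kWh

Runtime = 8 h/week × 9 weeks = 72 h
Energy = 1.36 kW × 72 h = 97.92 kWh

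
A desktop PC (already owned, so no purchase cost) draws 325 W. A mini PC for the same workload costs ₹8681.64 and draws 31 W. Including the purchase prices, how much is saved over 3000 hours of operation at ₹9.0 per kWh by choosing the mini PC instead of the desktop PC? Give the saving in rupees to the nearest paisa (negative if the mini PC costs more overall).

desktop PC: ₹0.00 + (325/1000) kW × 3000 h × ₹9.0 = ₹0.00 + ₹8775 = ₹8775
mini PC: ₹8681.64 + (31/1000) kW × 3000 h × ₹9.0 = ₹8681.64 + ₹837 = ₹9518.64
Saving = ₹8775 − ₹9518.64 = −₹743.64

-₹743.64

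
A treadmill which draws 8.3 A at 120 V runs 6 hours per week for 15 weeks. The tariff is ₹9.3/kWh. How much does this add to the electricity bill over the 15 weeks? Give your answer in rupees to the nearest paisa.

₹833.65

Power = 8.3 A × 120 V = 996 W = 0.996 kW
Runtime = 6 h/week × 15 weeks = 90 h
Energy = 0.996 kW × 90 h = 89.64 kWh
Cost = 89.64 kWh × ₹9.3/kWh = ₹833.65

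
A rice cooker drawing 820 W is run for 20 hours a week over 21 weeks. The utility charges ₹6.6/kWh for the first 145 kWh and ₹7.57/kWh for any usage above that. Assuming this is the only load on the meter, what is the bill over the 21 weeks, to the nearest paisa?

₹2466.46

Runtime = 20 h/week × 21 weeks = 420 h
Energy = 0.82 kW × 420 h = 344.4 kWh
Tier 1 (0–145 kWh): 145 × ₹6.6 = ₹957
Above 145 kWh: 199.4 × ₹7.57 = ₹1509.458
Bill = ₹2466.46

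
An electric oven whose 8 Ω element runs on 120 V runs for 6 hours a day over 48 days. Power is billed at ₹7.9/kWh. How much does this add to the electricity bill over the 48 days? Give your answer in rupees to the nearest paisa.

₹4095.36

Power = V²/R = 120²/8 = 1800 W = 1.8 kW
Runtime = 6 h/day × 48 days = 288 h
Energy = 1.8 kW × 288 h = 518.4 kWh
Cost = 518.4 kWh × ₹7.9/kWh = ₹4095.36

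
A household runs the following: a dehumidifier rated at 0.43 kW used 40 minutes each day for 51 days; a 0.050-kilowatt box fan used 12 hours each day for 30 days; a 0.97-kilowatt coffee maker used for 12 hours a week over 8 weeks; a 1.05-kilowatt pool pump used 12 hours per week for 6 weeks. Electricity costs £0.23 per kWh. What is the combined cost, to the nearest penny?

dehumidifier: Runtime = 40 min × 51 = 2040 min = 34 h
dehumidifier: 0.43 kW × 34 h = 14.62 kWh
box fan: Runtime = 12 h/day × 30 days = 360 h
box fan: 0.05 kW × 360 h = 18 kWh
coffee maker: Runtime = 12 h/week × 8 weeks = 96 h
coffee maker: 0.97 kW × 96 h = 93.12 kWh
pool pump: Runtime = 12 h/week × 6 weeks = 72 h
pool pump: 1.05 kW × 72 h = 75.6 kWh
Total energy = 201.34 kWh
Cost = 201.34 × £0.23 = £46.31

£46.31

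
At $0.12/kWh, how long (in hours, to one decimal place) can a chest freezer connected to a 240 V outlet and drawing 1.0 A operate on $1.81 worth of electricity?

62.8 h

Power = 1.0 A × 240 V = 240 W = 0.24 kW
Energy available = $1.81 ÷ $0.12/kWh = 15.0833 kWh
Hours = 15.0833 kWh ÷ 0.24 kW = 62.8 h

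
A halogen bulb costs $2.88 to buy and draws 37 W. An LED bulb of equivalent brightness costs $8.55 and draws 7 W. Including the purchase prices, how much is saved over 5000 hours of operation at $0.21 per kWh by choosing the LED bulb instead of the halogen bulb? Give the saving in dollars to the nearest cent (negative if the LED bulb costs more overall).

$25.83

halogen bulb: $2.88 + (37/1000) kW × 5000 h × $0.21 = $2.88 + $38.85 = $41.73
LED bulb: $8.55 + (7/1000) kW × 5000 h × $0.21 = $8.55 + $7.35 = $15.9
Saving = $41.73 − $15.9 = $25.83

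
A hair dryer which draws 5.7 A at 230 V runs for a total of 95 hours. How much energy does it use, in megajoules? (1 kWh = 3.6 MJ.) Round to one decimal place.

Power = 5.7 A × 230 V = 1311 W = 1.311 kW
Energy = 1.311 kW × 95 h = 124.545 kWh
= 124.545 × 3.6 MJ = 448.4 MJ

448.4 MJ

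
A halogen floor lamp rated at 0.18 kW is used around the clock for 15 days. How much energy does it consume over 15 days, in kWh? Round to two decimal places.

Runtime = 24 h × 15 = 360 h
Energy = 0.18 kW × 360 h = 64.8 kWh

64.80 kWh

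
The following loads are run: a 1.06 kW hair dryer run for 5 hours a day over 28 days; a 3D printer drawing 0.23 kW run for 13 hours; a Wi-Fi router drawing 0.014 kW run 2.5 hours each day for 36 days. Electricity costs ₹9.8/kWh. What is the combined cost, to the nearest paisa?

hair dryer: Runtime = 5 h/day × 28 days = 140 h
hair dryer: 1.06 kW × 140 h = 148.4 kWh
3D printer: 0.23 kW × 13 h = 2.99 kWh
Wi-Fi router: Runtime = 2.5 h/day × 36 days = 90 h
Wi-Fi router: 0.014 kW × 90 h = 1.26 kWh
Total energy = 152.65 kWh
Cost = 152.65 × ₹9.8 = ₹1495.97

₹1495.97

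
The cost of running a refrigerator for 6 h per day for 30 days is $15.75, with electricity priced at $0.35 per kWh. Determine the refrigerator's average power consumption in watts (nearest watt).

Energy = $15.75 ÷ $0.35/kWh = 45 kWh
Runtime = 6 h/day × 30 days = 180 h
Power = 45 kWh ÷ 180 h = 0.25 kW = 250 W

250 W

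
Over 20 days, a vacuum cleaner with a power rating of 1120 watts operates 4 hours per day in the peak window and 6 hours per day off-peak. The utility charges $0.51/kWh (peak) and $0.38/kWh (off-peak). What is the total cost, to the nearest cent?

Peak energy = 1.12 kW × 4 h × 20 = 89.6 kWh
Off-peak energy = 1.12 kW × 6 h × 20 = 134.4 kWh
Cost = 89.6 × $0.51 + 134.4 × $0.38 = $45.696 + $51.072 = $96.77

$96.77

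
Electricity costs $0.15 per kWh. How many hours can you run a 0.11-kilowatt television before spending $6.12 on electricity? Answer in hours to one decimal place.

Energy available = $6.12 ÷ $0.15/kWh = 40.8 kWh
Hours = 40.8 kWh ÷ 0.11 kW = 370.9 h

370.9 h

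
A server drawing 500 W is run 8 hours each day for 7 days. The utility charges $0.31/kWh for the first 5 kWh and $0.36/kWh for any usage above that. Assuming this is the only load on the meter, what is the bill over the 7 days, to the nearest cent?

Runtime = 8 h/day × 7 days = 56 h
Energy = 0.5 kW × 56 h = 28 kWh
Tier 1 (0–5 kWh): 5 × $0.31 = $1.55
Above 5 kWh: 23 × $0.36 = $8.28
Bill = $9.83

$9.83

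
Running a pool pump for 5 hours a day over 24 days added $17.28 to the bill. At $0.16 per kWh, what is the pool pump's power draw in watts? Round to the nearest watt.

Energy = $17.28 ÷ $0.16/kWh = 108 kWh
Runtime = 5 h/day × 24 days = 120 h
Power = 108 kWh ÷ 120 h = 0.9 kW = 900 W

900 W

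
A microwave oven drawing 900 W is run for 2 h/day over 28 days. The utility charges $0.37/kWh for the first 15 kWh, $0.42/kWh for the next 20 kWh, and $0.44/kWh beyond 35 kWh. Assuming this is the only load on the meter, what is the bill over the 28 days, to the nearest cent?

Runtime = 2 h/day × 28 days = 56 h
Energy = 0.9 kW × 56 h = 50.4 kWh
Tier 1 (0–15 kWh): 15 × $0.37 = $5.55
Tier 2 (15–35 kWh): 20 × $0.42 = $8.4
Above 35 kWh: 15.4 × $0.44 = $6.776
Bill = $20.73

$20.73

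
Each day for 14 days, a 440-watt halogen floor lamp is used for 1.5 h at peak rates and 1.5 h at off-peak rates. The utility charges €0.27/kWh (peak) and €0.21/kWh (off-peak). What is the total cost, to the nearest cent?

Peak energy = 0.44 kW × 1.5 h × 14 = 9.24 kWh
Off-peak energy = 0.44 kW × 1.5 h × 14 = 9.24 kWh
Cost = 9.24 × €0.27 + 9.24 × €0.21 = €2.4948 + €1.9404 = €4.44

€4.44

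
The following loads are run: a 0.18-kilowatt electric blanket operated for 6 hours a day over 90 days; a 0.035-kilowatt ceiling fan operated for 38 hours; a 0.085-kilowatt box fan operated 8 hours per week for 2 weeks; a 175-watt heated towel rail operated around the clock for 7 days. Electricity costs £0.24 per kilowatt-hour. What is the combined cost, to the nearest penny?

electric blanket: Runtime = 6 h/day × 90 days = 540 h
electric blanket: 0.18 kW × 540 h = 97.2 kWh
ceiling fan: 0.035 kW × 38 h = 1.33 kWh
box fan: Runtime = 8 h/week × 2 weeks = 16 h
box fan: 0.085 kW × 16 h = 1.36 kWh
heated towel rail: Runtime = 24 h × 7 = 168 h
heated towel rail: 0.175 kW × 168 h = 29.4 kWh
Total energy = 129.29 kWh
Cost = 129.29 × £0.24 = £31.03

£31.03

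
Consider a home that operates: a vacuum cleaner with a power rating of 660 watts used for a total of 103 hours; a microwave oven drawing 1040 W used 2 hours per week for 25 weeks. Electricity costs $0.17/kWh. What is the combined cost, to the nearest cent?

$20.40

vacuum cleaner: 0.66 kW × 103 h = 67.98 kWh
microwave oven: Runtime = 2 h/week × 25 weeks = 50 h
microwave oven: 1.04 kW × 50 h = 52 kWh
Total energy = 119.98 kWh
Cost = 119.98 × $0.17 = $20.40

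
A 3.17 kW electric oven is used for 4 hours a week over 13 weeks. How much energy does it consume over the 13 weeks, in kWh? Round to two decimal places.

164.84 kWh

Runtime = 4 h/week × 13 weeks = 52 h
Energy = 3.17 kW × 52 h = 164.84 kWh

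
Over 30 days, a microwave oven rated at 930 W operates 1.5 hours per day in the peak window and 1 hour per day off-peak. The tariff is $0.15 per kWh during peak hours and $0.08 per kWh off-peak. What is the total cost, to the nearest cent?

$8.51

Peak energy = 0.93 kW × 1.5 h × 30 = 41.85 kWh
Off-peak energy = 0.93 kW × 1 h × 30 = 27.9 kWh
Cost = 41.85 × $0.15 + 27.9 × $0.08 = $6.2775 + $2.232 = $8.51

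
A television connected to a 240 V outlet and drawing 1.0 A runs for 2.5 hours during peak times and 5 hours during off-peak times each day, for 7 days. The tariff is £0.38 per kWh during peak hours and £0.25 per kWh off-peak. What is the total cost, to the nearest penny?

Power = 1.0 A × 240 V = 240 W = 0.24 kW
Peak energy = 0.24 kW × 2.5 h × 7 = 4.2 kWh
Off-peak energy = 0.24 kW × 5 h × 7 = 8.4 kWh
Cost = 4.2 × £0.38 + 8.4 × £0.25 = £1.596 + £2.1 = £3.70

£3.70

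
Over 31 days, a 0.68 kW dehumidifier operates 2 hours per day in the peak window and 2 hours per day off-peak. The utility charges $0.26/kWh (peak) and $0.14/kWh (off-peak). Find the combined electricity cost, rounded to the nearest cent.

Peak energy = 0.68 kW × 2 h × 31 = 42.16 kWh
Off-peak energy = 0.68 kW × 2 h × 31 = 42.16 kWh
Cost = 42.16 × $0.26 + 42.16 × $0.14 = $10.9616 + $5.9024 = $16.86

$16.86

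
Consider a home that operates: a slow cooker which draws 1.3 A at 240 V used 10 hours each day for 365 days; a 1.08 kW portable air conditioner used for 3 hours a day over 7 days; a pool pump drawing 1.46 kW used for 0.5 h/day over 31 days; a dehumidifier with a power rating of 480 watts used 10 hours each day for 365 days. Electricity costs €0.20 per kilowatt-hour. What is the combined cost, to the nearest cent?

€587.22

slow cooker: Power = 1.3 A × 240 V = 312 W = 0.312 kW
slow cooker: Runtime = 10 h/day × 365 days = 3650 h
slow cooker: 0.312 kW × 3650 h = 1138.8 kWh
portable air conditioner: Runtime = 3 h/day × 7 days = 21 h
portable air conditioner: 1.08 kW × 21 h = 22.68 kWh
pool pump: Runtime = 0.5 h/day × 31 days = 15.5 h
pool pump: 1.46 kW × 15.5 h = 22.63 kWh
dehumidifier: Runtime = 10 h/day × 365 days = 3650 h
dehumidifier: 0.48 kW × 3650 h = 1752 kWh
Total energy = 2936.11 kWh
Cost = 2936.11 × €0.20 = €587.22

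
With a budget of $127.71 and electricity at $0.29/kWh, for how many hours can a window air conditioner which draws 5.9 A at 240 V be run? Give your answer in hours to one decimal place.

311.0 h

Power = 5.9 A × 240 V = 1416 W = 1.416 kW
Energy available = $127.71 ÷ $0.29/kWh = 440.3793 kWh
Hours = 440.3793 kWh ÷ 1.416 kW = 311.0 h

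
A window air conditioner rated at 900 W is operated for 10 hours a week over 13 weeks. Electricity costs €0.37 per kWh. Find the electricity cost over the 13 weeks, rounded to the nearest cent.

Runtime = 10 h/week × 13 weeks = 130 h
Energy = 0.9 kW × 130 h = 117 kWh
Cost = 117 kWh × €0.37/kWh = €43.29

€43.29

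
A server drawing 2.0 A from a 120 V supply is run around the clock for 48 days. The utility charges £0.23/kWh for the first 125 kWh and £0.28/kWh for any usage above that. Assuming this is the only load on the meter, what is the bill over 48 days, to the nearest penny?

£71.16

Power = 2.0 A × 120 V = 240 W = 0.24 kW
Runtime = 24 h × 48 = 1152 h
Energy = 0.24 kW × 1152 h = 276.48 kWh
Tier 1 (0–125 kWh): 125 × £0.23 = £28.75
Above 125 kWh: 151.48 × £0.28 = £42.4144
Bill = £71.16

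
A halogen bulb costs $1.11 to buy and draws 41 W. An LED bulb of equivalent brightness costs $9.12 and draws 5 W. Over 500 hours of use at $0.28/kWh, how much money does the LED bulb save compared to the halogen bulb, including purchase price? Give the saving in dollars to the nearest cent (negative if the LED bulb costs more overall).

-$2.97

halogen bulb: $1.11 + (41/1000) kW × 500 h × $0.28 = $1.11 + $5.74 = $6.85
LED bulb: $9.12 + (5/1000) kW × 500 h × $0.28 = $9.12 + $0.7 = $9.82
Saving = $6.85 − $9.82 = −$2.97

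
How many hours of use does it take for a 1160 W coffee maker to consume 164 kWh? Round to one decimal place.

141.4 h

Hours = 164 kWh ÷ 1.16 kW = 141.4 h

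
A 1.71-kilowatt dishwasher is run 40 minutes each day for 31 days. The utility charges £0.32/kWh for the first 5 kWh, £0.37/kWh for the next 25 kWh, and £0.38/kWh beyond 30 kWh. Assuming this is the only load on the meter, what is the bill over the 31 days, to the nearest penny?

Runtime = 40 min × 31 = 1240 min = 20.666666… h
Energy = 1.71 kW × 20.666666… h = 35.34 kWh
Tier 1 (0–5 kWh): 5 × £0.32 = £1.6
Tier 2 (5–30 kWh): 25 × £0.37 = £9.25
Above 30 kWh: 5.34 × £0.38 = £2.0292
Bill = £12.88

£12.88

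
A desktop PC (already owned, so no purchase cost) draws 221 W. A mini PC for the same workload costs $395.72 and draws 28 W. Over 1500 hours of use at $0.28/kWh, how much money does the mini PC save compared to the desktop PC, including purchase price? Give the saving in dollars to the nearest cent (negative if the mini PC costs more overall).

desktop PC: $0.00 + (221/1000) kW × 1500 h × $0.28 = $0.00 + $92.82 = $92.82
mini PC: $395.72 + (28/1000) kW × 1500 h × $0.28 = $395.72 + $11.76 = $407.48
Saving = $92.82 − $407.48 = −$314.66

-$314.66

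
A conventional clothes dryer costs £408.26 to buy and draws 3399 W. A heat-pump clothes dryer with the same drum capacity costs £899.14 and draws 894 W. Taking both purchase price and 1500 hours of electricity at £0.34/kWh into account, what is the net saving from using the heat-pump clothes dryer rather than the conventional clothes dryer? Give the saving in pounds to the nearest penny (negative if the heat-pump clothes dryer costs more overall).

conventional clothes dryer: £408.26 + (3399/1000) kW × 1500 h × £0.34 = £408.26 + £1733.49 = £2141.75
heat-pump clothes dryer: £899.14 + (894/1000) kW × 1500 h × £0.34 = £899.14 + £455.94 = £1355.08
Saving = £2141.75 − £1355.08 = £786.67

£786.67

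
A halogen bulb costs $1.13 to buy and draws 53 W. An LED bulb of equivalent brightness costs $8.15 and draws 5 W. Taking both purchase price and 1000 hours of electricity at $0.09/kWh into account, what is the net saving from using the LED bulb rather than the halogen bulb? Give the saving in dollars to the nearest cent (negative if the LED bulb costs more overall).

halogen bulb: $1.13 + (53/1000) kW × 1000 h × $0.09 = $1.13 + $4.77 = $5.9
LED bulb: $8.15 + (5/1000) kW × 1000 h × $0.09 = $8.15 + $0.45 = $8.6
Saving = $5.9 − $8.6 = −$2.7

-$2.70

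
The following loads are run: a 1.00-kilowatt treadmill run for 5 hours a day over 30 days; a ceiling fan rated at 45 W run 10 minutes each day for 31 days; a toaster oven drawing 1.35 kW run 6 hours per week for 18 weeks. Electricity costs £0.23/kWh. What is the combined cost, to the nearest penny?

treadmill: Runtime = 5 h/day × 30 days = 150 h
treadmill: 1 kW × 150 h = 150 kWh
ceiling fan: Runtime = 10 min × 31 = 310 min = 5.166666… h
ceiling fan: 0.045 kW × 5.166666… h = 0.2325 kWh
toaster oven: Runtime = 6 h/week × 18 weeks = 108 h
toaster oven: 1.35 kW × 108 h = 145.8 kWh
Total energy = 296.0325 kWh
Cost = 296.0325 × £0.23 = £68.09

£68.09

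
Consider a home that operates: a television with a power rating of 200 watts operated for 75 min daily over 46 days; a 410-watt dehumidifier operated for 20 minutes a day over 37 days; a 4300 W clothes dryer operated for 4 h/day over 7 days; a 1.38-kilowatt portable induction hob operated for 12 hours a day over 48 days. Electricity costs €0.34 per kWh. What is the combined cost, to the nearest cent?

television: Runtime = 75 min × 46 = 3450 min = 57.5 h
television: 0.2 kW × 57.5 h = 11.5 kWh
dehumidifier: Runtime = 20 min × 37 = 740 min = 12.333333… h
dehumidifier: 0.41 kW × 12.333333… h = 5.056666… kWh
clothes dryer: Runtime = 4 h/day × 7 days = 28 h
clothes dryer: 4.3 kW × 28 h = 120.4 kWh
portable induction hob: Runtime = 12 h/day × 48 days = 576 h
portable induction hob: 1.38 kW × 576 h = 794.88 kWh
Total energy = 931.836666… kWh
Cost = 931.836666… × €0.34 = €316.82

€316.82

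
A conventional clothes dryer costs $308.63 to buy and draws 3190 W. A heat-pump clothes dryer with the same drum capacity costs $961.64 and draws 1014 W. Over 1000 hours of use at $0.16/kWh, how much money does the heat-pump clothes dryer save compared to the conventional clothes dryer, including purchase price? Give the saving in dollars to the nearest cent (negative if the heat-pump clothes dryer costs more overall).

-$304.85

conventional clothes dryer: $308.63 + (3190/1000) kW × 1000 h × $0.16 = $308.63 + $510.4 = $819.03
heat-pump clothes dryer: $961.64 + (1014/1000) kW × 1000 h × $0.16 = $961.64 + $162.24 = $1123.88
Saving = $819.03 − $1123.88 = −$304.85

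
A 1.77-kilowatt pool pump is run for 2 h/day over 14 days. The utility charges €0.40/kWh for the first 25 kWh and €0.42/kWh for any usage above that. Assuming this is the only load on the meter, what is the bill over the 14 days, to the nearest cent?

€20.32

Runtime = 2 h/day × 14 days = 28 h
Energy = 1.77 kW × 28 h = 49.56 kWh
Tier 1 (0–25 kWh): 25 × €0.40 = €10
Above 25 kWh: 24.56 × €0.42 = €10.3152
Bill = €20.32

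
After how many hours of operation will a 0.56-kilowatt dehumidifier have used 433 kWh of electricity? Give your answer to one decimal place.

773.2 h

Hours = 433 kWh ÷ 0.56 kW = 773.2 h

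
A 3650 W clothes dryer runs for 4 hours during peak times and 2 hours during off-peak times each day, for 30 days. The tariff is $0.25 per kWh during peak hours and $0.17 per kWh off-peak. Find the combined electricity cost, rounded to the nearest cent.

Peak energy = 3.65 kW × 4 h × 30 = 438 kWh
Off-peak energy = 3.65 kW × 2 h × 30 = 219 kWh
Cost = 438 × $0.25 + 219 × $0.17 = $109.5 + $37.23 = $146.73

$146.73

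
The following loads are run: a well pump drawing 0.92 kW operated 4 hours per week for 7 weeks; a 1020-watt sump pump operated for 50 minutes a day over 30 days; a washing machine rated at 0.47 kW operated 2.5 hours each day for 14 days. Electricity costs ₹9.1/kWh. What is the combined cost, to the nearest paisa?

₹616.16

well pump: Runtime = 4 h/week × 7 weeks = 28 h
well pump: 0.92 kW × 28 h = 25.76 kWh
sump pump: Runtime = 50 min × 30 = 1500 min = 25 h
sump pump: 1.02 kW × 25 h = 25.5 kWh
washing machine: Runtime = 2.5 h/day × 14 days = 35 h
washing machine: 0.47 kW × 35 h = 16.45 kWh
Total energy = 67.71 kWh
Cost = 67.71 × ₹9.1 = ₹616.16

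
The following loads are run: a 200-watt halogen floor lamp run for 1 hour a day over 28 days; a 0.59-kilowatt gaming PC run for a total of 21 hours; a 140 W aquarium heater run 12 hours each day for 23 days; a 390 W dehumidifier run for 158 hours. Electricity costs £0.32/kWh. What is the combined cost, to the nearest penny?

£37.84

halogen floor lamp: Runtime = 1 h/day × 28 days = 28 h
halogen floor lamp: 0.2 kW × 28 h = 5.6 kWh
gaming PC: 0.59 kW × 21 h = 12.39 kWh
aquarium heater: Runtime = 12 h/day × 23 days = 276 h
aquarium heater: 0.14 kW × 276 h = 38.64 kWh
dehumidifier: 0.39 kW × 158 h = 61.62 kWh
Total energy = 118.25 kWh
Cost = 118.25 × £0.32 = £37.84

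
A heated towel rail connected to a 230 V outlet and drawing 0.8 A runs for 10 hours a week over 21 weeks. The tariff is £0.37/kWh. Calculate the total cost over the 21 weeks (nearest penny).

£14.30

Power = 0.8 A × 230 V = 184 W = 0.184 kW
Runtime = 10 h/week × 21 weeks = 210 h
Energy = 0.184 kW × 210 h = 38.64 kWh
Cost = 38.64 kWh × £0.37/kWh = £14.30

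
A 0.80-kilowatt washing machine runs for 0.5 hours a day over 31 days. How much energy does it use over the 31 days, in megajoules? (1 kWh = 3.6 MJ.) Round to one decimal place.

44.6 MJ

Runtime = 0.5 h/day × 31 days = 15.5 h
Energy = 0.8 kW × 15.5 h = 12.4 kWh
= 12.4 × 3.6 MJ = 44.6 MJ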